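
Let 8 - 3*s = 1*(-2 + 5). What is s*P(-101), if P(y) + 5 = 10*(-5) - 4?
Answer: -295/3 ≈ -98.333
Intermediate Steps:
P(y) = -59 (P(y) = -5 + (10*(-5) - 4) = -5 + (-50 - 4) = -5 - 54 = -59)
s = 5/3 (s = 8/3 - (-2 + 5)/3 = 8/3 - 3/3 = 8/3 - 1/3*3 = 8/3 - 1 = 5/3 ≈ 1.6667)
s*P(-101) = (5/3)*(-59) = -295/3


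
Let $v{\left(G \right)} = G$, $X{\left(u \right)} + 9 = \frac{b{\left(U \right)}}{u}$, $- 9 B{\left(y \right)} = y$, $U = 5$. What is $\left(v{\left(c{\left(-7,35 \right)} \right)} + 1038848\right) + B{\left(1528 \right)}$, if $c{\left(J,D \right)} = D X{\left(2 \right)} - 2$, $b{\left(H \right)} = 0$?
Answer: $\frac{9345251}{9} \approx 1.0384 \cdot 10^{6}$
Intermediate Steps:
$B{\left(y \right)} = - \frac{y}{9}$
$X{\left(u \right)} = -9$ ($X{\left(u \right)} = -9 + \frac{0}{u} = -9 + 0 = -9$)
$c{\left(J,D \right)} = -2 - 9 D$ ($c{\left(J,D \right)} = D \left(-9\right) - 2 = - 9 D - 2 = -2 - 9 D$)
$\left(v{\left(c{\left(-7,35 \right)} \right)} + 1038848\right) + B{\left(1528 \right)} = \left(\left(-2 - 315\right) + 1038848\right) - \frac{1528}{9} = \left(-317 + 1038848\right) - \frac{1528}{9} = 1038531 - \frac{1528}{9} = \frac{9345251}{9}$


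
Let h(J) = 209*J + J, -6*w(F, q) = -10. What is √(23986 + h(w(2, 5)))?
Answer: 156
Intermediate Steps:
w(F, q) = 5/3 (w(F, q) = -⅙*(-10) = 5/3)
h(J) = 210*J
√(23986 + h(w(2, 5))) = √(23986 + 210*(5/3)) = √(23986 + 350) = √24336 = 156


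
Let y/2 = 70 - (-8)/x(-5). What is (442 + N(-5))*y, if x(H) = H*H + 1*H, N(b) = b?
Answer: 307648/5 ≈ 61530.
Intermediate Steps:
x(H) = H + H**2 (x(H) = H**2 + H = H + H**2)
y = 704/5 (y = 2*(70 - (-8)/((-5*(1 - 5)))) = 2*(70 - (-8)/((-5*(-4)))) = 2*(70 - (-8)/20) = 2*(70 - 1*(-2/5)) = 2*(70 + 2/5) = 2*(352/5) = 704/5 ≈ 140.80)
(442 + N(-5))*y = (442 - 5)*(704/5) = 437*(704/5) = 307648/5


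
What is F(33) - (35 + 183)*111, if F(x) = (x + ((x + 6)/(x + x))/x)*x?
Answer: -508385/22 ≈ -23108.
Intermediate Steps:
F(x) = x*(x + (6 + x)/(2*x**2)) (F(x) = (x + ((6 + x)/((2*x)))/x)*x = (x + ((6 + x)*(1/(2*x)))/x)*x = (x + ((6 + x)/(2*x))/x)*x = (x + (6 + x)/(2*x**2))*x = x*(x + (6 + x)/(2*x**2)))
F(33) - (35 + 183)*111 = (3 + 33**3 + (1/2)*33)/33 - (35 + 183)*111 = (3 + 35937 + 33/2)/33 - 218*111 = (1/33)*(71913/2) - 1*24198 = 23971/22 - 24198 = -508385/22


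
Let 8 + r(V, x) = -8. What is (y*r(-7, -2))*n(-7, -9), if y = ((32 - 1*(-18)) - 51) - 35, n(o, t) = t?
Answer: -5184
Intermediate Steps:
r(V, x) = -16 (r(V, x) = -8 - 8 = -16)
y = -36 (y = ((32 + 18) - 51) - 35 = (50 - 51) - 35 = -1 - 35 = -36)
(y*r(-7, -2))*n(-7, -9) = -36*(-16)*(-9) = 576*(-9) = -5184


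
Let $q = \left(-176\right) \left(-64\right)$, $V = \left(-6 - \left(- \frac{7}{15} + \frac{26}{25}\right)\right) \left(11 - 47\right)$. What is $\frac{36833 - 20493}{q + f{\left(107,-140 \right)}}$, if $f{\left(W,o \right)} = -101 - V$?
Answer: $\frac{408500}{273159} \approx 1.4955$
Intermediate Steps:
$V = \frac{5916}{25}$ ($V = \left(-6 - \frac{43}{75}\right) \left(-36\right) = \left(- \frac{493}{75}\right) \left(-36\right) = \frac{5916}{25} \approx 236.64$)
$q = 11264$
$f{\left(W,o \right)} = - \frac{8441}{25}$ ($f{\left(W,o \right)} = -101 - \frac{5916}{25} = - \frac{8441}{25}$)
$\frac{36833 - 20493}{q + f{\left(107,-140 \right)}} = \frac{36833 - 20493}{11264 - \frac{8441}{25}} = \frac{16340}{\frac{273159}{25}} = 16340 \cdot \frac{25}{273159} = \frac{408500}{273159}$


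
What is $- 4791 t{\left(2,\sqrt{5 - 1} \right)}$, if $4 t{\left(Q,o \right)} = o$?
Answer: $- \frac{4791}{2} \approx -2395.5$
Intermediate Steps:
$t{\left(Q,o \right)} = \frac{o}{4}$
$- 4791 t{\left(2,\sqrt{5 - 1} \right)} = - 4791 \frac{\sqrt{5 - 1}}{4} = - 4791 \frac{\sqrt{4}}{4} = - 4791 \cdot \frac{1}{4} \cdot 2 = \left(-4791\right) \frac{1}{2} = - \frac{4791}{2}$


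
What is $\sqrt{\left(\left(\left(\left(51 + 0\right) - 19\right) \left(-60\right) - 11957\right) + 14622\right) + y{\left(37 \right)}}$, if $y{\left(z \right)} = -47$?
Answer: $\sqrt{698} \approx 26.42$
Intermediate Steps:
$\sqrt{\left(\left(\left(\left(51 + 0\right) - 19\right) \left(-60\right) - 11957\right) + 14622\right) + y{\left(37 \right)}} = \sqrt{\left(\left(\left(\left(51 + 0\right) - 19\right) \left(-60\right) - 11957\right) + 14622\right) - 47} = \sqrt{\left(\left(\left(51 - 19\right) \left(-60\right) - 11957\right) + 14622\right) - 47} = \sqrt{\left(\left(32 \left(-60\right) - 11957\right) + 14622\right) - 47} = \sqrt{\left(\left(-1920 - 11957\right) + 14622\right) - 47} = \sqrt{\left(-13877 + 14622\right) - 47} = \sqrt{745 - 47} = \sqrt{698}$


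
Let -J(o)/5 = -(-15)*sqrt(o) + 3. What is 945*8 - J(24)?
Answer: 7575 + 150*sqrt(6) ≈ 7942.4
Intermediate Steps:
J(o) = -15 - 75*sqrt(o) (J(o) = -5*(-(-15)*sqrt(o) + 3) = -5*(15*sqrt(o) + 3) = -5*(3 + 15*sqrt(o)) = -15 - 75*sqrt(o))
945*8 - J(24) = 945*8 - (-15 - 150*sqrt(6)) = 7560 - (-15 - 150*sqrt(6)) = 7560 + (15 + 150*sqrt(6)) = 7575 + 150*sqrt(6)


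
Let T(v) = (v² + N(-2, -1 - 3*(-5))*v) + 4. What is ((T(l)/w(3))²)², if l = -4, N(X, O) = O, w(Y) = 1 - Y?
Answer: 104976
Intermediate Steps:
T(v) = 4 + v² + 14*v (T(v) = (v² + (-1 - 3*(-5))*v) + 4 = (v² + (-1 + 15)*v) + 4 = (v² + 14*v) + 4 = 4 + v² + 14*v)
((T(l)/w(3))²)² = (((4 + (-4)² + 14*(-4))/(1 - 1*3))²)² = (((4 + 16 - 56)/(1 - 3))²)² = ((-36/(-2))²)² = ((-36*(-½))²)² = (18²)² = 324² = 104976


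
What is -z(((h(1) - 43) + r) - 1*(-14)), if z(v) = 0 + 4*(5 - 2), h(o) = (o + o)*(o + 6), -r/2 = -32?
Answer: -12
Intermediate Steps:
r = 64 (r = -2*(-32) = 64)
h(o) = 2*o*(6 + o) (h(o) = (2*o)*(6 + o) = 2*o*(6 + o))
z(v) = 12 (z(v) = 0 + 4*3 = 0 + 12 = 12)
-z(((h(1) - 43) + r) - 1*(-14)) = -1*12 = -12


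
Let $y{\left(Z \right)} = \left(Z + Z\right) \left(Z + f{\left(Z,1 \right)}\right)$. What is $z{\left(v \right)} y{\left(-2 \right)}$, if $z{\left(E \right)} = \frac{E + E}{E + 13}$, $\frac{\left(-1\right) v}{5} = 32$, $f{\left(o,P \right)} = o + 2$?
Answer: $\frac{2560}{147} \approx 17.415$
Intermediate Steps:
$f{\left(o,P \right)} = 2 + o$
$v = -160$ ($v = \left(-5\right) 32 = -160$)
$z{\left(E \right)} = \frac{2 E}{13 + E}$
$y{\left(Z \right)} = 2 Z \left(2 + 2 Z\right)$ ($y{\left(Z \right)} = \left(Z + Z\right) \left(Z + \left(2 + Z\right)\right) = 2 Z \left(2 + 2 Z\right)$)
$z{\left(v \right)} y{\left(-2 \right)} = 2 \left(-160\right) \frac{1}{13 - 160} \cdot 4 \left(-2\right) \left(1 - 2\right) = 2 \left(-160\right) \frac{1}{-147} \cdot 4 \left(-2\right) \left(-1\right) = 2 \left(-160\right) \left(- \frac{1}{147}\right) 8 = \frac{320}{147} \cdot 8 = \frac{2560}{147}$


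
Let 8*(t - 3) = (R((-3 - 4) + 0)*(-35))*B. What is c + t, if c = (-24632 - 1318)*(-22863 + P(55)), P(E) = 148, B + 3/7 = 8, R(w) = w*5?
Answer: 4715643299/8 ≈ 5.8946e+8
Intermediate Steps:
R(w) = 5*w
B = 53/7 (B = -3/7 + 8 = 53/7 ≈ 7.5714)
c = 589454250 (c = (-24632 - 1318)*(-22863 + 148) = -25950*(-22715) = 589454250)
t = 9299/8 (t = 3 + (((5*((-3 - 4) + 0))*(-35))*(53/7))/8 = 3 + (((5*(-7 + 0))*(-35))*(53/7))/8 = 3 + (((5*(-7))*(-35))*(53/7))/8 = 3 + (-35*(-35)*(53/7))/8 = 3 + (1225*(53/7))/8 = 3 + (1/8)*9275 = 3 + 9275/8 = 9299/8 ≈ 1162.4)
c + t = 589454250 + 9299/8 = 4715643299/8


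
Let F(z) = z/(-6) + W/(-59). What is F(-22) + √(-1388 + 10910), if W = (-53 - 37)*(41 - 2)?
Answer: 11179/177 + 69*√2 ≈ 160.74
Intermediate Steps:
W = -3510 (W = -90*39 = -3510)
F(z) = 3510/59 - z/6 (F(z) = z/(-6) - 3510/(-59) = z*(-⅙) - 3510*(-1/59) = -z/6 + 3510/59 = 3510/59 - z/6)
F(-22) + √(-1388 + 10910) = (3510/59 - ⅙*(-22)) + √(-1388 + 10910) = (3510/59 + 11/3) + √9522 = 11179/177 + 69*√2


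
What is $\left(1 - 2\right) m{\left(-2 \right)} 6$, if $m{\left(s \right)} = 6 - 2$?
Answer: $-24$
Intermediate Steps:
$m{\left(s \right)} = 4$ ($m{\left(s \right)} = 6 - 2 = 4$)
$\left(1 - 2\right) m{\left(-2 \right)} 6 = \left(1 - 2\right) 4 \cdot 6 = \left(-1\right) 4 \cdot 6 = \left(-4\right) 6 = -24$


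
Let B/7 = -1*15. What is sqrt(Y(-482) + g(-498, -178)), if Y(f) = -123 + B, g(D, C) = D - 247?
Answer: I*sqrt(973) ≈ 31.193*I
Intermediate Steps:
B = -105 (B = 7*(-1*15) = 7*(-15) = -105)
g(D, C) = -247 + D
Y(f) = -228 (Y(f) = -123 - 105 = -228)
sqrt(Y(-482) + g(-498, -178)) = sqrt(-228 + (-247 - 498)) = sqrt(-228 - 745) = sqrt(-973) = I*sqrt(973)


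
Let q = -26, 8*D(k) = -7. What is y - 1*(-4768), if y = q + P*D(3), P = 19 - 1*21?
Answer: 18975/4 ≈ 4743.8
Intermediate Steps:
D(k) = -7/8 (D(k) = (⅛)*(-7) = -7/8)
P = -2 (P = 19 - 21 = -2)
y = -97/4 (y = -26 - 2*(-7/8) = -26 + 7/4 = -97/4 ≈ -24.250)
y - 1*(-4768) = -97/4 - 1*(-4768) = -97/4 + 4768 = 18975/4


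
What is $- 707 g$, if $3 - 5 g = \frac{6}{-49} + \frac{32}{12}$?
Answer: $- \frac{6767}{105} \approx -64.448$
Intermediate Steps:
$g = \frac{67}{735}$ ($g = \frac{3}{5} - \frac{\frac{6}{-49} + \frac{32}{12}}{5} = \frac{3}{5} - \frac{6 \left(- \frac{1}{49}\right) + 32 \cdot \frac{1}{12}}{5} = \frac{3}{5} - \frac{- \frac{6}{49} + \frac{8}{3}}{5} = \frac{3}{5} - \frac{374}{735} = \frac{67}{735} \approx 0.091156$)
$- 707 g = \left(-707\right) \frac{67}{735} = - \frac{6767}{105}$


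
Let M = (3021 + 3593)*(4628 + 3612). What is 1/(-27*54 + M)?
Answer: 1/54497902 ≈ 1.8349e-8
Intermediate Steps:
M = 54499360 (M = 6614*8240 = 54499360)
1/(-27*54 + M) = 1/(-27*54 + 54499360) = 1/(-1458 + 54499360) = 1/54497902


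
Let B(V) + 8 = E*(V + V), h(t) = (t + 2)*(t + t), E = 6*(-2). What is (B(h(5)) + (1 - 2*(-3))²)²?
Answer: 2686321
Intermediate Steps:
E = -12
h(t) = 2*t*(2 + t) (h(t) = (2 + t)*(2*t) = 2*t*(2 + t))
B(V) = -8 - 24*V (B(V) = -8 - 12*(V + V) = -8 - 24*V)
(B(h(5)) + (1 - 2*(-3))²)² = ((-8 - 48*5*(2 + 5)) + (1 - 2*(-3))²)² = ((-8 - 48*5*7) + (1 + 6)²)² = ((-8 - 24*70) + 7²)² = ((-8 - 1680) + 49)² = (-1688 + 49)² = (-1639)² = 2686321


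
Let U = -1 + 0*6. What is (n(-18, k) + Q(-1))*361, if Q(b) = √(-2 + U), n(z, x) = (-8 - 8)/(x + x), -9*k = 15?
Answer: 8664/5 + 361*I*√3 ≈ 1732.8 + 625.27*I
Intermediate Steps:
U = -1 (U = -1 + 0 = -1)
k = -5/3 (k = -⅑*15 = -5/3 ≈ -1.6667)
n(z, x) = -8/x (n(z, x) = -16*1/(2*x) = -8/x)
Q(b) = I*√3 (Q(b) = √(-2 - 1) = √(-3) = I*√3)
(n(-18, k) + Q(-1))*361 = (-8/(-5/3) + I*√3)*361 = (-8*(-⅗) + I*√3)*361 = (24/5 + I*√3)*361 = 8664/5 + 361*I*√3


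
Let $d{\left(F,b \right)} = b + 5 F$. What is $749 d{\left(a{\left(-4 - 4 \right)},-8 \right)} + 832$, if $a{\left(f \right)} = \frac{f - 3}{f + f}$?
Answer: $- \frac{41365}{16} \approx -2585.3$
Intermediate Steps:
$a{\left(f \right)} = \frac{-3 + f}{2 f}$
$749 d{\left(a{\left(-4 - 4 \right)},-8 \right)} + 832 = 749 \left(-8 + 5 \frac{-3 - 8}{2 \left(-4 - 4\right)}\right) + 832 = 749 \left(-8 + 5 \frac{-3 - 8}{2 \left(-8\right)}\right) + 832 = 749 \left(-8 + 5 \cdot \frac{1}{2} \left(- \frac{1}{8}\right) \left(-11\right)\right) + 832 = 749 \left(-8 + 5 \cdot \frac{11}{16}\right) + 832 = 749 \left(-8 + \frac{55}{16}\right) + 832 = 749 \left(- \frac{73}{16}\right) + 832 = - \frac{54677}{16} + 832 = - \frac{41365}{16}$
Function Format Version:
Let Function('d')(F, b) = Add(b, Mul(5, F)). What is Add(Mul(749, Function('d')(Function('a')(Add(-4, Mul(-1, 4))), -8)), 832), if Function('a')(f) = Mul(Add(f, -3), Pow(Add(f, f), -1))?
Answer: Rational(-41365, 16) ≈ -2585.3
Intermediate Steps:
Function('a')(f) = Mul(Rational(1, 2), Pow(f, -1), Add(-3, f)) (Function('a')(f) = Mul(Add(-3, f), Pow(Mul(2, f), -1)) = Mul(Add(-3, f), Mul(Rational(1, 2), Pow(f, -1))) = Mul(Rational(1, 2), Pow(f, -1), Add(-3, f)))
Add(Mul(749, Function('d')(Function('a')(Add(-4, Mul(-1, 4))), -8)), 832) = Add(Mul(749, Add(-8, Mul(5, Mul(Rational(1, 2), Pow(Add(-4, Mul(-1, 4)), -1), Add(-3, Add(-4, Mul(-1, 4))))))), 832) = Add(Mul(749, Add(-8, Mul(5, Mul(Rational(1, 2), Pow(Add(-4, -4), -1), Add(-3, Add(-4, -4)))))), 832) = Add(Mul(749, Add(-8, Mul(5, Mul(Rational(1, 2), Pow(-8, -1), Add(-3, -8))))), 832) = Add(Mul(749, Add(-8, Mul(5, Mul(Rational(1, 2), Rational(-1, 8), -11)))), 832) = Add(Mul(749, Add(-8, Mul(5, Rational(11, 16)))), 832) = Add(Mul(749, Add(-8, Rational(55, 16))), 832) = Add(Mul(749, Rational(-73, 16)), 832) = Add(Rational(-54677, 16), 832) = Rational(-41365, 16)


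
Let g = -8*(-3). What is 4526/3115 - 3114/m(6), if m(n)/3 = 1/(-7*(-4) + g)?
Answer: -168130714/3115 ≈ -53975.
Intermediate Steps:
g = 24
m(n) = 3/52 (m(n) = 3/(-7*(-4) + 24) = 3/(28 + 24) = 3/52)
4526/3115 - 3114/m(6) = 4526/3115 - 3114/3/52 = 4526*(1/3115) - 3114*52/3 = 4526/3115 - 53976 = -168130714/3115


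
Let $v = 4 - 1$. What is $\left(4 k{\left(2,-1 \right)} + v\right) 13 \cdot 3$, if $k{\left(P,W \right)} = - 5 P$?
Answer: $-1443$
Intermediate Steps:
$v = 3$ ($v = 4 - 1 = 3$)
$\left(4 k{\left(2,-1 \right)} + v\right) 13 \cdot 3 = \left(4 \left(\left(-5\right) 2\right) + 3\right) 13 \cdot 3 = \left(4 \left(-10\right) + 3\right) 13 \cdot 3 = \left(-40 + 3\right) 13 \cdot 3 = \left(-37\right) 13 \cdot 3 = \left(-481\right) 3 = -1443$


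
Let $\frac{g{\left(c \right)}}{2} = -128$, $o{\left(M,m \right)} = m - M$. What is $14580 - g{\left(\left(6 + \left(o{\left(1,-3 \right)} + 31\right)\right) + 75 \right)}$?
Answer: $14836$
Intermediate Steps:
$g{\left(c \right)} = -256$ ($g{\left(c \right)} = 2 \left(-128\right) = -256$)
$14580 - g{\left(\left(6 + \left(o{\left(1,-3 \right)} + 31\right)\right) + 75 \right)} = 14580 - -256 = 14580 + 256 = 14836$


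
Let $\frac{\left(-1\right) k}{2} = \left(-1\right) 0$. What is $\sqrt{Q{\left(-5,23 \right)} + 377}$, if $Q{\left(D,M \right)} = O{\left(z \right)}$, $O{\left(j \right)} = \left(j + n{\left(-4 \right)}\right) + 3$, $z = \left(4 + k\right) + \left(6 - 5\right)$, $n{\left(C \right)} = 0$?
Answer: $\sqrt{385} \approx 19.621$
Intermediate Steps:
$k = 0$ ($k = - 2 \left(\left(-1\right) 0\right) = \left(-2\right) 0 = 0$)
$z = 5$ ($z = \left(4 + 0\right) + \left(6 - 5\right) = 4 + \left(6 - 5\right) = 4 + 1 = 5$)
$O{\left(j \right)} = 3 + j$ ($O{\left(j \right)} = \left(j + 0\right) + 3 = j + 3 = 3 + j$)
$Q{\left(D,M \right)} = 8$ ($Q{\left(D,M \right)} = 3 + 5 = 8$)
$\sqrt{Q{\left(-5,23 \right)} + 377} = \sqrt{8 + 377} = \sqrt{385}$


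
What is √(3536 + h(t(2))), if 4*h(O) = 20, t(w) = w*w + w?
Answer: √3541 ≈ 59.506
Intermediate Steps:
t(w) = w + w² (t(w) = w² + w = w + w²)
h(O) = 5 (h(O) = (¼)*20 = 5)
√(3536 + h(t(2))) = √(3536 + 5) = √3541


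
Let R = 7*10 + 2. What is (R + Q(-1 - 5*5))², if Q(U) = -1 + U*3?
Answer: 49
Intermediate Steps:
Q(U) = -1 + 3*U
R = 72 (R = 70 + 2 = 72)
(R + Q(-1 - 5*5))² = (72 + (-1 + 3*(-1 - 5*5)))² = (72 + (-1 + 3*(-1 - 25)))² = (72 + (-1 + 3*(-26)))² = (72 + (-1 - 78))² = (72 - 79)² = (-7)² = 49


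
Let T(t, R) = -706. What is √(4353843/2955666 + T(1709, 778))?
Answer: 3*I*√75984201429458/985222 ≈ 26.543*I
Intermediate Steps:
√(4353843/2955666 + T(1709, 778)) = √(4353843/2955666 - 706) = √(4353843*(1/2955666) - 706) = √(1451281/985222 - 706) = √(-694115451/985222) = 3*I*√75984201429458/985222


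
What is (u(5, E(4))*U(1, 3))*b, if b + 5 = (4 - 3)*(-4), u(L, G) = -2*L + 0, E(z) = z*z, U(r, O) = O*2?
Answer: 540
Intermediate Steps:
U(r, O) = 2*O
E(z) = z**2
u(L, G) = -2*L
b = -9 (b = -5 + (4 - 3)*(-4) = -5 + 1*(-4) = -5 - 4 = -9)
(u(5, E(4))*U(1, 3))*b = ((-2*5)*(2*3))*(-9) = -10*6*(-9) = -60*(-9) = 540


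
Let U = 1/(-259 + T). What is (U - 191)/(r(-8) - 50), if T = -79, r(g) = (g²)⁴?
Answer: -64559/5670682108 ≈ -1.1385e-5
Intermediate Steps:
r(g) = g⁸
U = -1/338 (U = 1/(-259 - 79) = 1/(-338) = -1/338 ≈ -0.0029586)
(U - 191)/(r(-8) - 50) = (-1/338 - 191)/((-8)⁸ - 50) = -64559/(338*(16777216 - 50)) = -64559/338/16777166 = -64559/338*1/16777166 = -64559/5670682108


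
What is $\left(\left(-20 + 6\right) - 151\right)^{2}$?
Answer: $27225$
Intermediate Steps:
$\left(\left(-20 + 6\right) - 151\right)^{2} = \left(-14 - 151\right)^{2} = \left(-165\right)^{2} = 27225$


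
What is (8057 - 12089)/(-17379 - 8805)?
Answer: 168/1091 ≈ 0.15399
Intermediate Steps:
(8057 - 12089)/(-17379 - 8805) = -4032/(-26184) = -4032*(-1/26184) = 168/1091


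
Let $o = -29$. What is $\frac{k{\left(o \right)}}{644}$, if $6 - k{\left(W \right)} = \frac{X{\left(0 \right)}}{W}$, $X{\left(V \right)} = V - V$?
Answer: $\frac{3}{322} \approx 0.0093168$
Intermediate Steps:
$X{\left(V \right)} = 0$
$k{\left(W \right)} = 6$ ($k{\left(W \right)} = 6 - \frac{0}{W} = 6 - 0 = 6 + 0 = 6$)
$\frac{k{\left(o \right)}}{644} = \frac{6}{644} = 6 \cdot \frac{1}{644} = \frac{3}{322}$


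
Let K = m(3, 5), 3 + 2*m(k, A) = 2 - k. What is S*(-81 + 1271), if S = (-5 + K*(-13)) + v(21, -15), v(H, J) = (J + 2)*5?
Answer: -52360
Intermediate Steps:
v(H, J) = 10 + 5*J (v(H, J) = (2 + J)*5 = 10 + 5*J)
m(k, A) = -1/2 - k/2 (m(k, A) = -3/2 + (2 - k)/2 = -3/2 + (1 - k/2) = -1/2 - k/2)
K = -2 (K = -1/2 - 1/2*3 = -1/2 - 3/2 = -2)
S = -44 (S = (-5 - 2*(-13)) + (10 + 5*(-15)) = (-5 + 26) + (10 - 75) = 21 - 65 = -44)
S*(-81 + 1271) = -44*(-81 + 1271) = -44*1190 = -52360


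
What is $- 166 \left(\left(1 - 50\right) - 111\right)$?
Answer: $26560$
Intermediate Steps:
$- 166 \left(\left(1 - 50\right) - 111\right) = - 166 \left(-49 - 111\right) = \left(-166\right) \left(-160\right) = 26560$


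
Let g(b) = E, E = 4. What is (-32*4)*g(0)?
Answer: -512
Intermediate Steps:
g(b) = 4
(-32*4)*g(0) = -32*4*4 = -128*4 = -512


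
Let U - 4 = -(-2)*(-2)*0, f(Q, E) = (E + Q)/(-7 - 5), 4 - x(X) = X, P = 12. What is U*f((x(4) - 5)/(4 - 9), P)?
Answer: -13/3 ≈ -4.3333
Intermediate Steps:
x(X) = 4 - X
f(Q, E) = -E/12 - Q/12 (f(Q, E) = (E + Q)/(-12) = (E + Q)*(-1/12) = -E/12 - Q/12)
U = 4 (U = 4 - (-2)*(-2)*0 = 4 - 2*2*0 = 4 - 4*0 = 4 + 0 = 4)
U*f((x(4) - 5)/(4 - 9), P) = 4*(-1/12*12 - ((4 - 1*4) - 5)/(12*(4 - 9))) = 4*(-1 - ((4 - 4) - 5)/(12*(-5))) = 4*(-1 - (0 - 5)*(-1)/(12*5)) = 4*(-1 - (-5)*(-1)/(12*5)) = 4*(-1 - 1/12*1) = 4*(-1 - 1/12) = 4*(-13/12) = -13/3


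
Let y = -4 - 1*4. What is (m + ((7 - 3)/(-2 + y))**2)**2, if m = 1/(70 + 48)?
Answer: 247009/8702500 ≈ 0.028384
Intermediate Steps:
y = -8 (y = -4 - 4 = -8)
m = 1/118 ≈ 0.0084746
(m + ((7 - 3)/(-2 + y))**2)**2 = (1/118 + ((7 - 3)/(-2 - 8))**2)**2 = (1/118 + (4/(-10))**2)**2 = (1/118 + (4*(-1/10))**2)**2 = (1/118 + (-2/5)**2)**2 = (1/118 + 4/25)**2 = (497/2950)**2 = 247009/8702500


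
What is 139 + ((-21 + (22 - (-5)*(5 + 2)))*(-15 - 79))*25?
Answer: -84461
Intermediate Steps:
139 + ((-21 + (22 - (-5)*(5 + 2)))*(-15 - 79))*25 = 139 + ((-21 + (22 - (-5)*7))*(-94))*25 = 139 + ((-21 + (22 - 1*(-35)))*(-94))*25 = 139 + ((-21 + (22 + 35))*(-94))*25 = 139 + ((-21 + 57)*(-94))*25 = 139 + (36*(-94))*25 = 139 - 3384*25 = 139 - 84600 = -84461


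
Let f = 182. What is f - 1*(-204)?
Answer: 386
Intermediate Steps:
f - 1*(-204) = 182 - 1*(-204) = 182 + 204 = 386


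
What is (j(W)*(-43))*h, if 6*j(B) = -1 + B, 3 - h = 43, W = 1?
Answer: 0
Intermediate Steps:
h = -40 (h = 3 - 1*43 = 3 - 43 = -40)
j(B) = -⅙ + B/6 (j(B) = (-1 + B)/6 = -⅙ + B/6)
(j(W)*(-43))*h = ((-⅙ + (⅙)*1)*(-43))*(-40) = ((-⅙ + ⅙)*(-43))*(-40) = (0*(-43))*(-40) = 0*(-40) = 0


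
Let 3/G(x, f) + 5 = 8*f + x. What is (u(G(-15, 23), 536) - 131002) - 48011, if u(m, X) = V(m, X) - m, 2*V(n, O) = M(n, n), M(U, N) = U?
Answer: -58716267/328 ≈ -1.7901e+5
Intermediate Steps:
V(n, O) = n/2
G(x, f) = 3/(-5 + x + 8*f) (G(x, f) = 3/(-5 + (8*f + x)) = 3/(-5 + (x + 8*f)) = 3/(-5 + x + 8*f))
u(m, X) = -m/2 (u(m, X) = m/2 - m = -m/2)
(u(G(-15, 23), 536) - 131002) - 48011 = (-3/(2*(-5 - 15 + 8*23)) - 131002) - 48011 = (-3/(2*(-5 - 15 + 184)) - 131002) - 48011 = (-3/(2*164) - 131002) - 48011 = (-½*3/164 - 131002) - 48011 = (-3/328 - 131002) - 48011 = -42968659/328 - 48011 = -58716267/328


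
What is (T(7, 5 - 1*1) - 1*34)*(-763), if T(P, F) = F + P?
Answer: 17549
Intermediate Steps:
(T(7, 5 - 1*1) - 1*34)*(-763) = (((5 - 1*1) + 7) - 1*34)*(-763) = (((5 - 1) + 7) - 34)*(-763) = ((4 + 7) - 34)*(-763) = (11 - 34)*(-763) = -23*(-763) = 17549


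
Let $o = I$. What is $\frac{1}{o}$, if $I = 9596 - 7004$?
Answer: $\frac{1}{2592} \approx 0.0003858$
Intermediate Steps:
$I = 2592$
$o = 2592$
$\frac{1}{o} = \frac{1}{2592}$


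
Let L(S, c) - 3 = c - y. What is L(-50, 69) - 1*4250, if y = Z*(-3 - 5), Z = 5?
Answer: -4138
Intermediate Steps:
y = -40 (y = 5*(-3 - 5) = 5*(-8) = -40)
L(S, c) = 43 + c (L(S, c) = 3 + (c - 1*(-40)) = 3 + (c + 40) = 3 + (40 + c) = 43 + c)
L(-50, 69) - 1*4250 = (43 + 69) - 1*4250 = 112 - 4250 = -4138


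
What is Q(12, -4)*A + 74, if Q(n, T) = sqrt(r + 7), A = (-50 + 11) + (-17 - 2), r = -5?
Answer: 74 - 58*sqrt(2) ≈ -8.0244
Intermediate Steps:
A = -58 (A = -39 - 19 = -58)
Q(n, T) = sqrt(2) (Q(n, T) = sqrt(-5 + 7) = sqrt(2))
Q(12, -4)*A + 74 = sqrt(2)*(-58) + 74 = -58*sqrt(2) + 74 = 74 - 58*sqrt(2)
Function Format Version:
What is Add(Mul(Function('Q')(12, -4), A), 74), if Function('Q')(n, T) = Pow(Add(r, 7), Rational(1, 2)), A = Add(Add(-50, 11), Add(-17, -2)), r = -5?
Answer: Add(74, Mul(-58, Pow(2, Rational(1, 2)))) ≈ -8.0244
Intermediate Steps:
A = -58 (A = Add(-39, -19) = -58)
Function('Q')(n, T) = Pow(2, Rational(1, 2)) (Function('Q')(n, T) = Pow(Add(-5, 7), Rational(1, 2)) = Pow(2, Rational(1, 2)))
Add(Mul(Function('Q')(12, -4), A), 74) = Add(Mul(Pow(2, Rational(1, 2)), -58), 74) = Add(Mul(-58, Pow(2, Rational(1, 2))), 74) = Add(74, Mul(-58, Pow(2, Rational(1, 2))))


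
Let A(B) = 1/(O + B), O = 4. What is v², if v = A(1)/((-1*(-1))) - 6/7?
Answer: 529/1225 ≈ 0.43184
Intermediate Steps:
A(B) = 1/(4 + B)
v = -23/35 (v = 1/((4 + 1)*((-1*(-1)))) - 6/7 = 1/(5*1) - 6*⅐ = (⅕)*1 - 6/7 = ⅕ - 6/7 = -23/35 ≈ -0.65714)
v² = (-23/35)² = 529/1225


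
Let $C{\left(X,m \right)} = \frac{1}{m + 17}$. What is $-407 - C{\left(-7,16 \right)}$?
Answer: $- \frac{13432}{33} \approx -407.03$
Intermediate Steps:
$C{\left(X,m \right)} = \frac{1}{17 + m}$
$-407 - C{\left(-7,16 \right)} = -407 - \frac{1}{17 + 16} = -407 - \frac{1}{33} = - \frac{13432}{33}$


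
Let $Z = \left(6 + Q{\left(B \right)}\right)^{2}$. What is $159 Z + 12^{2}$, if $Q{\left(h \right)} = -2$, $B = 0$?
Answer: $2688$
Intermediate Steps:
$Z = 16$ ($Z = \left(6 - 2\right)^{2} = 4^{2} = 16$)
$159 Z + 12^{2} = 159 \cdot 16 + 12^{2} = 2544 + 144 = 2688$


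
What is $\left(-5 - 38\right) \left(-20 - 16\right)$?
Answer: $1548$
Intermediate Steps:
$\left(-5 - 38\right) \left(-20 - 16\right) = \left(-43\right) \left(-36\right) = 1548$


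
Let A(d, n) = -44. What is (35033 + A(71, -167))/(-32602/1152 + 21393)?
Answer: 20153664/12306067 ≈ 1.6377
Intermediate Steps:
(35033 + A(71, -167))/(-32602/1152 + 21393) = (35033 - 44)/(-32602/1152 + 21393) = 34989/(-32602*1/1152 + 21393) = 34989/(-16301/576 + 21393) = 34989/(12306067/576) = 34989*(576/12306067) = 20153664/12306067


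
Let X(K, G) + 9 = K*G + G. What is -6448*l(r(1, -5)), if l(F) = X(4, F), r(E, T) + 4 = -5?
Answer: 348192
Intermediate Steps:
r(E, T) = -9 (r(E, T) = -4 - 5 = -9)
X(K, G) = -9 + G + G*K (X(K, G) = -9 + (K*G + G) = -9 + (G*K + G) = -9 + (G + G*K) = -9 + G + G*K)
l(F) = -9 + 5*F (l(F) = -9 + F + F*4 = -9 + F + 4*F = -9 + 5*F)
-6448*l(r(1, -5)) = -6448*(-9 + 5*(-9)) = -6448*(-9 - 45) = -6448*(-54) = 348192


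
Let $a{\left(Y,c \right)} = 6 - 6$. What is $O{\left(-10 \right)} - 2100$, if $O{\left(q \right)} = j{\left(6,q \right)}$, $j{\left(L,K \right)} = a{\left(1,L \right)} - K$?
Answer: $-2090$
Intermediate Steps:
$a{\left(Y,c \right)} = 0$ ($a{\left(Y,c \right)} = 6 - 6 = 0$)
$j{\left(L,K \right)} = - K$ ($j{\left(L,K \right)} = 0 - K = - K$)
$O{\left(q \right)} = - q$
$O{\left(-10 \right)} - 2100 = \left(-1\right) \left(-10\right) - 2100 = 10 - 2100 = -2090$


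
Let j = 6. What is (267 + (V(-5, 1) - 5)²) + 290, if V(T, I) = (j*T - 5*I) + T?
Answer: 2582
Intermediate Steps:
V(T, I) = -5*I + 7*T (V(T, I) = (6*T - 5*I) + T = (-5*I + 6*T) + T = -5*I + 7*T)
(267 + (V(-5, 1) - 5)²) + 290 = (267 + ((-5*1 + 7*(-5)) - 5)²) + 290 = (267 + ((-5 - 35) - 5)²) + 290 = (267 + (-40 - 5)²) + 290 = (267 + (-45)²) + 290 = (267 + 2025) + 290 = 2292 + 290 = 2582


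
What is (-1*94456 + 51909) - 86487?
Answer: -129034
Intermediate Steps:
(-1*94456 + 51909) - 86487 = (-94456 + 51909) - 86487 = -42547 - 86487 = -129034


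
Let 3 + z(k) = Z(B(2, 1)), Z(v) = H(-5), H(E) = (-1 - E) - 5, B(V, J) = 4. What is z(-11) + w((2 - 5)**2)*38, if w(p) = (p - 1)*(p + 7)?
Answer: 4860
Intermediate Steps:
H(E) = -6 - E
Z(v) = -1 (Z(v) = -6 - 1*(-5) = -6 + 5 = -1)
z(k) = -4 (z(k) = -3 - 1 = -4)
w(p) = (-1 + p)*(7 + p)
z(-11) + w((2 - 5)**2)*38 = -4 + (-7 + ((2 - 5)**2)**2 + 6*(2 - 5)**2)*38 = -4 + (-7 + ((-3)**2)**2 + 6*(-3)**2)*38 = -4 + (-7 + 9**2 + 6*9)*38 = -4 + (-7 + 81 + 54)*38 = -4 + 128*38 = -4 + 4864 = 4860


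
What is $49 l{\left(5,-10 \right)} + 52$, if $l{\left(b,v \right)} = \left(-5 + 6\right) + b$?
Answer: $346$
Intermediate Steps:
$l{\left(b,v \right)} = 1 + b$
$49 l{\left(5,-10 \right)} + 52 = 49 \left(1 + 5\right) + 52 = 49 \cdot 6 + 52 = 294 + 52 = 346$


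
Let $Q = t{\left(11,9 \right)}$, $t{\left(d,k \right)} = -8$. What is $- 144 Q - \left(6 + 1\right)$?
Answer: $1145$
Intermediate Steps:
$Q = -8$
$- 144 Q - \left(6 + 1\right) = \left(-144\right) \left(-8\right) - \left(6 + 1\right) = 1152 - 7 = 1145$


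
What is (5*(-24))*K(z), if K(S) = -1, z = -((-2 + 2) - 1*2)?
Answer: 120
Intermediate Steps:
z = 2 (z = -(0 - 2) = -1*(-2) = 2)
(5*(-24))*K(z) = (5*(-24))*(-1) = -120*(-1) = 120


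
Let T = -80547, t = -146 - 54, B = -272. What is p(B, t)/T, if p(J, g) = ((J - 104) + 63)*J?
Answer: -85136/80547 ≈ -1.0570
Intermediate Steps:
t = -200
p(J, g) = J*(-41 + J) (p(J, g) = ((-104 + J) + 63)*J = (-41 + J)*J = J*(-41 + J))
p(B, t)/T = -272*(-41 - 272)/(-80547) = -272*(-313)*(-1/80547) = 85136*(-1/80547) = -85136/80547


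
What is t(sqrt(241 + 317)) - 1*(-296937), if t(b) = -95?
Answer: 296842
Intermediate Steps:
t(sqrt(241 + 317)) - 1*(-296937) = -95 - 1*(-296937) = -95 + 296937 = 296842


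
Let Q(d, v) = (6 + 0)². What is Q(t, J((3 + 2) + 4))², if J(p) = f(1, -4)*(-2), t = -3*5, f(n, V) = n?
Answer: 1296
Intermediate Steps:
t = -15
J(p) = -2 (J(p) = 1*(-2) = -2)
Q(d, v) = 36 (Q(d, v) = 6² = 36)
Q(t, J((3 + 2) + 4))² = 36² = 1296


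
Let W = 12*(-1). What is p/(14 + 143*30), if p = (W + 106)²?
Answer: 2209/1076 ≈ 2.0530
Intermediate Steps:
W = -12
p = 8836 (p = (-12 + 106)² = 94² = 8836)
p/(14 + 143*30) = 8836/(14 + 143*30) = 8836/(14 + 4290) = 8836/4304 = 8836*(1/4304) = 2209/1076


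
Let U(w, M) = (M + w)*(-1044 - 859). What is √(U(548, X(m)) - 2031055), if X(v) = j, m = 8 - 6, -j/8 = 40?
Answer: I*√2464939 ≈ 1570.0*I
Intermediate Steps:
j = -320 (j = -8*40 = -320)
m = 2
X(v) = -320
U(w, M) = -1903*M - 1903*w (U(w, M) = (M + w)*(-1903) = -1903*M - 1903*w)
√(U(548, X(m)) - 2031055) = √((-1903*(-320) - 1903*548) - 2031055) = √((608960 - 1042844) - 2031055) = √(-433884 - 2031055) = √(-2464939) = I*√2464939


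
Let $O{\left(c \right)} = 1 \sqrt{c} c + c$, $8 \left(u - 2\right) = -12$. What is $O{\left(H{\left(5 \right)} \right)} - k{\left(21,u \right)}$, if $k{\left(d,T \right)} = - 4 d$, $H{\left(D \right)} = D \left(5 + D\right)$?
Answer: $134 + 250 \sqrt{2} \approx 487.55$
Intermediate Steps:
$u = \frac{1}{2}$ ($u = 2 + \frac{1}{8} \left(-12\right) = 2 - \frac{3}{2} = \frac{1}{2} \approx 0.5$)
$O{\left(c \right)} = c + c^{\frac{3}{2}}$ ($O{\left(c \right)} = \sqrt{c} c + c = c^{\frac{3}{2}} + c = c + c^{\frac{3}{2}}$)
$O{\left(H{\left(5 \right)} \right)} - k{\left(21,u \right)} = \left(5 \left(5 + 5\right) + \left(5 \left(5 + 5\right)\right)^{\frac{3}{2}}\right) - \left(-4\right) 21 = \left(5 \cdot 10 + \left(5 \cdot 10\right)^{\frac{3}{2}}\right) - -84 = \left(50 + 50^{\frac{3}{2}}\right) + 84 = \left(50 + 250 \sqrt{2}\right) + 84 = 134 + 250 \sqrt{2}$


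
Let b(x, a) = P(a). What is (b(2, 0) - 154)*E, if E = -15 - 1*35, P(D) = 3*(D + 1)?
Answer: 7550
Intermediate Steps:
P(D) = 3 + 3*D (P(D) = 3*(1 + D) = 3 + 3*D)
b(x, a) = 3 + 3*a
E = -50 (E = -15 - 35 = -50)
(b(2, 0) - 154)*E = ((3 + 3*0) - 154)*(-50) = ((3 + 0) - 154)*(-50) = (3 - 154)*(-50) = -151*(-50) = 7550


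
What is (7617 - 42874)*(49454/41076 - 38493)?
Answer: 27872227683299/20538 ≈ 1.3571e+9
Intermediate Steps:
(7617 - 42874)*(49454/41076 - 38493) = -35257*(49454*(1/41076) - 38493) = -35257*(24727/20538 - 38493) = -35257*(-790544507/20538) = 27872227683299/20538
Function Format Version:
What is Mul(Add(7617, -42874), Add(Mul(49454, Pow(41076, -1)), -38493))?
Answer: Rational(27872227683299, 20538) ≈ 1.3571e+9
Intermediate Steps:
Mul(Add(7617, -42874), Add(Mul(49454, Pow(41076, -1)), -38493)) = Mul(-35257, Add(Mul(49454, Rational(1, 41076)), -38493)) = Mul(-35257, Add(Rational(24727, 20538), -38493)) = Mul(-35257, Rational(-790544507, 20538)) = Rational(27872227683299, 20538)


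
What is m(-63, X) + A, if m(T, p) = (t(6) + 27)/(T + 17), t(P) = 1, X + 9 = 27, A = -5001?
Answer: -115037/23 ≈ -5001.6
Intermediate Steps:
X = 18 (X = -9 + 27 = 18)
m(T, p) = 28/(17 + T) (m(T, p) = (1 + 27)/(T + 17) = 28/(17 + T))
m(-63, X) + A = 28/(17 - 63) - 5001 = 28/(-46) - 5001 = 28*(-1/46) - 5001 = -14/23 - 5001 = -115037/23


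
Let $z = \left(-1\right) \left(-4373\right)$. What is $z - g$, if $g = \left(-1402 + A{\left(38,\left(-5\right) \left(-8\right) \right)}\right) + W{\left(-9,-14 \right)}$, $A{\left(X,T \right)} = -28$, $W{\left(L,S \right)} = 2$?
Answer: $5801$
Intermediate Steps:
$z = 4373$
$g = -1428$ ($g = \left(-1402 - 28\right) + 2 = -1430 + 2 = -1428$)
$z - g = 4373 - -1428 = 4373 + 1428 = 5801$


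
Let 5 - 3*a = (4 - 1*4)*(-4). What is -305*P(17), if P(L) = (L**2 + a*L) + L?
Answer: -305915/3 ≈ -1.0197e+5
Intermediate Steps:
a = 5/3 (a = 5/3 - (4 - 1*4)*(-4)/3 = 5/3 - (4 - 4)*(-4)/3 = 5/3 - 0*(-4) = 5/3 - 1/3*0 = 5/3 + 0 = 5/3 ≈ 1.6667)
P(L) = L**2 + 8*L/3 (P(L) = (L**2 + 5*L/3) + L = L**2 + 8*L/3)
-305*P(17) = -305*17*(8 + 3*17)/3 = -305*17*(8 + 51)/3 = -305*17*59/3 = -305*1003/3 = -305915/3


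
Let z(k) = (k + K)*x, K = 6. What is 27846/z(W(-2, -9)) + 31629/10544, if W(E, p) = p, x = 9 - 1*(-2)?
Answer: -97521489/115984 ≈ -840.82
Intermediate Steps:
x = 11 (x = 9 + 2 = 11)
z(k) = 66 + 11*k (z(k) = (k + 6)*11 = (6 + k)*11 = 66 + 11*k)
27846/z(W(-2, -9)) + 31629/10544 = 27846/(66 + 11*(-9)) + 31629/10544 = 27846/(66 - 99) + 31629*(1/10544) = 27846/(-33) + 31629/10544 = 27846*(-1/33) + 31629/10544 = -9282/11 + 31629/10544 = -97521489/115984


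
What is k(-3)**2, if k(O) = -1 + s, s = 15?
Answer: 196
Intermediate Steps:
k(O) = 14 (k(O) = -1 + 15 = 14)
k(-3)**2 = 14**2 = 196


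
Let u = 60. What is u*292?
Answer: 17520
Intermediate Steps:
u*292 = 60*292 = 17520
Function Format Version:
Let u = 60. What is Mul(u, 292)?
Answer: 17520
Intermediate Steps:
Mul(u, 292) = Mul(60, 292) = 17520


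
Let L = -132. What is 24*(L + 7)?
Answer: -3000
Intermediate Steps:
24*(L + 7) = 24*(-132 + 7) = 24*(-125) = -3000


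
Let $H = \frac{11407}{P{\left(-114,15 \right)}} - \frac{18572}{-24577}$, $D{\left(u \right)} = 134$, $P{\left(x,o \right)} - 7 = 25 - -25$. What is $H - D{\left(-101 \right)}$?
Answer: $\frac{93689317}{1400889} \approx 66.878$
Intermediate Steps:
$P{\left(x,o \right)} = 57$ ($P{\left(x,o \right)} = 7 + \left(25 - -25\right) = 7 + \left(25 + 25\right) = 7 + 50 = 57$)
$H = \frac{281408443}{1400889}$ ($H = \frac{11407}{57} - \frac{18572}{-24577} = 11407 \cdot \frac{1}{57} - - \frac{18572}{24577} = \frac{11407}{57} + \frac{18572}{24577} = \frac{281408443}{1400889} \approx 200.88$)
$H - D{\left(-101 \right)} = \frac{281408443}{1400889} - 134 = \frac{93689317}{1400889}$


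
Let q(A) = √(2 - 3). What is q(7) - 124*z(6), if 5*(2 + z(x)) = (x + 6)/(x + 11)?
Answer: 19592/85 + I ≈ 230.49 + 1.0*I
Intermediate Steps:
q(A) = I (q(A) = √(-1) = I)
z(x) = -2 + (6 + x)/(5*(11 + x)) (z(x) = -2 + ((x + 6)/(x + 11))/5 = -2 + ((6 + x)/(11 + x))/5 = -2 + (6 + x)/(5*(11 + x)))
q(7) - 124*z(6) = I - 124*(-104 - 9*6)/(5*(11 + 6)) = I - 124*(-104 - 54)/(5*17) = I - 124*(-158)/(5*17) = I - 124*(-158/85) = I + 19592/85 = 19592/85 + I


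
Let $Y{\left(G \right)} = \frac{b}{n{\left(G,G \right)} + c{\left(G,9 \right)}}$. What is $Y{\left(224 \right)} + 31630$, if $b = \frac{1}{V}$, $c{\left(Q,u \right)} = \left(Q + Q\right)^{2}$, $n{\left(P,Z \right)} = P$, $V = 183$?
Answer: $\frac{1163029533121}{36769824} \approx 31630.0$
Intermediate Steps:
$c{\left(Q,u \right)} = 4 Q^{2}$ ($c{\left(Q,u \right)} = \left(2 Q\right)^{2} = 4 Q^{2}$)
$b = \frac{1}{183} \approx 0.0054645$
$Y{\left(G \right)} = \frac{1}{183 \left(G + 4 G^{2}\right)}$
$Y{\left(224 \right)} + 31630 = \frac{1}{183 \cdot 224 \left(1 + 4 \cdot 224\right)} + 31630 = \frac{1}{183} \cdot \frac{1}{224} \frac{1}{1 + 896} + 31630 = \frac{1}{183} \cdot \frac{1}{224} \cdot \frac{1}{897} + 31630 = \frac{1}{36769824} + 31630 = \frac{1163029533121}{36769824}$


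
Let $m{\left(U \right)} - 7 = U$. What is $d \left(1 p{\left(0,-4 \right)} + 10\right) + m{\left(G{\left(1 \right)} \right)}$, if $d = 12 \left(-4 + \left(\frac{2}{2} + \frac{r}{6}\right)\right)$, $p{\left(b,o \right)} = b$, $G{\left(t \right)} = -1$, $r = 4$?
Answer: $-274$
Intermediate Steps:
$m{\left(U \right)} = 7 + U$
$d = -28$ ($d = 12 \left(-4 + \left(\frac{2}{2} + \frac{4}{6}\right)\right) = 12 \left(-4 + \left(2 \cdot \frac{1}{2} + 4 \cdot \frac{1}{6}\right)\right) = 12 \left(-4 + \left(1 + \frac{2}{3}\right)\right) = 12 \left(-4 + \frac{5}{3}\right) = 12 \left(- \frac{7}{3}\right) = -28$)
$d \left(1 p{\left(0,-4 \right)} + 10\right) + m{\left(G{\left(1 \right)} \right)} = - 28 \left(1 \cdot 0 + 10\right) + \left(7 - 1\right) = - 28 \left(0 + 10\right) + 6 = \left(-28\right) 10 + 6 = -280 + 6 = -274$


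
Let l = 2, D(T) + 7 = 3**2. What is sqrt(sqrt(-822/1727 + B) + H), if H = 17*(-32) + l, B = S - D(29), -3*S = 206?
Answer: sqrt(-14548776462 + 5181*I*sqrt(1909664790))/5181 ≈ 0.18114 + 23.282*I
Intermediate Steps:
S = -206/3 (S = -1/3*206 = -206/3 ≈ -68.667)
D(T) = 2 (D(T) = -7 + 3**2 = -7 + 9 = 2)
B = -212/3 (B = -206/3 - 1*2 = -206/3 - 2 = -212/3 ≈ -70.667)
H = -542 (H = 17*(-32) + 2 = -544 + 2 = -542)
sqrt(sqrt(-822/1727 + B) + H) = sqrt(sqrt(-822/1727 - 212/3) - 542) = sqrt(sqrt(-368590/5181) - 542) = sqrt(I*sqrt(1909664790)/5181 - 542) = sqrt(-542 + I*sqrt(1909664790)/5181)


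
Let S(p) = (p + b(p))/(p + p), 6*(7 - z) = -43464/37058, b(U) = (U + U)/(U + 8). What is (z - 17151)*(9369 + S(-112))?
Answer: -154767048685779/963508 ≈ -1.6063e+8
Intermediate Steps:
b(U) = 2*U/(8 + U) (b(U) = (2*U)/(8 + U) = 2*U/(8 + U))
z = 133325/18529 (z = 7 - (-7244)/37058 = 7 - ⅙*(-21732/18529) = 7 + 3622/18529 = 133325/18529 ≈ 7.1955)
S(p) = (p + 2*p/(8 + p))/(2*p) (S(p) = (p + 2*p/(8 + p))/(p + p) = (p + 2*p/(8 + p))/((2*p)) = (p + 2*p/(8 + p))*(1/(2*p)) = (p + 2*p/(8 + p))/(2*p))
(z - 17151)*(9369 + S(-112)) = (133325/18529 - 17151)*(9369 + (10 - 112)/(2*(8 - 112))) = -317657554*(9369 + (½)*(-102)/(-104))/18529 = -317657554*(9369 + (½)*(-1/104)*(-102))/18529 = -317657554*(9369 + 51/104)/18529 = -317657554/18529*974427/104 = -154767048685779/963508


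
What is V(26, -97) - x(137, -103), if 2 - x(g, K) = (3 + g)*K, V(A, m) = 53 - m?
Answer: -14272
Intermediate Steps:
x(g, K) = 2 - K*(3 + g) (x(g, K) = 2 - (3 + g)*K = 2 - K*(3 + g))
V(26, -97) - x(137, -103) = (53 - 1*(-97)) - (2 - 3*(-103) - 1*(-103)*137) = (53 + 97) - (2 + 309 + 14111) = 150 - 1*14422 = 150 - 14422 = -14272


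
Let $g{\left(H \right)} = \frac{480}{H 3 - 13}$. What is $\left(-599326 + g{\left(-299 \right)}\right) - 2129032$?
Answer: $- \frac{248280626}{91} \approx -2.7284 \cdot 10^{6}$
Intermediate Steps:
$g{\left(H \right)} = \frac{480}{-13 + 3 H}$ ($g{\left(H \right)} = \frac{480}{3 H - 13} = \frac{480}{-13 + 3 H}$)
$\left(-599326 + g{\left(-299 \right)}\right) - 2129032 = \left(-599326 + \frac{480}{-13 + 3 \left(-299\right)}\right) - 2129032 = \left(-599326 + \frac{480}{-13 - 897}\right) - 2129032 = \left(-599326 + \frac{480}{-910}\right) - 2129032 = \left(-599326 + 480 \left(- \frac{1}{910}\right)\right) - 2129032 = \left(-599326 - \frac{48}{91}\right) - 2129032 = - \frac{54538714}{91} - 2129032 = - \frac{248280626}{91}$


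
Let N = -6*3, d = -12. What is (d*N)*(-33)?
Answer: -7128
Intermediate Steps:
N = -18
(d*N)*(-33) = -12*(-18)*(-33) = 216*(-33) = -7128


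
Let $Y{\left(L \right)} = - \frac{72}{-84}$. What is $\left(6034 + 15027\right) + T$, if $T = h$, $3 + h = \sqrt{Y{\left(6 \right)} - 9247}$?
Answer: $21058 + \frac{i \sqrt{453061}}{7} \approx 21058.0 + 96.157 i$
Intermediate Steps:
$Y{\left(L \right)} = \frac{6}{7}$ ($Y{\left(L \right)} = \left(-72\right) \left(- \frac{1}{84}\right) = \frac{6}{7}$)
$h = -3 + \frac{i \sqrt{453061}}{7}$ ($h = -3 + \sqrt{\frac{6}{7} - 9247} = -3 + \sqrt{- \frac{64723}{7}} = -3 + \frac{i \sqrt{453061}}{7} \approx -3.0 + 96.157 i$)
$T = -3 + \frac{i \sqrt{453061}}{7} \approx -3.0 + 96.157 i$
$\left(6034 + 15027\right) + T = \left(6034 + 15027\right) - \left(3 - \frac{i \sqrt{453061}}{7}\right) = 21061 - \left(3 - \frac{i \sqrt{453061}}{7}\right) = 21058 + \frac{i \sqrt{453061}}{7}$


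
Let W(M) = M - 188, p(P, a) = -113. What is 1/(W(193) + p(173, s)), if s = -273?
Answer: -1/108 ≈ -0.0092593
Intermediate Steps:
W(M) = -188 + M
1/(W(193) + p(173, s)) = 1/((-188 + 193) - 113) = 1/(5 - 113) = 1/(-108) = -1/108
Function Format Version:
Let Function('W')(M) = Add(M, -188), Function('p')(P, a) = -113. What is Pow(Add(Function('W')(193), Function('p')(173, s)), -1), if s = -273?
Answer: Rational(-1, 108) ≈ -0.0092593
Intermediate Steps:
Function('W')(M) = Add(-188, M)
Pow(Add(Function('W')(193), Function('p')(173, s)), -1) = Pow(Add(Add(-188, 193), -113), -1) = Pow(Add(5, -113), -1) = Pow(-108, -1) = Rational(-1, 108)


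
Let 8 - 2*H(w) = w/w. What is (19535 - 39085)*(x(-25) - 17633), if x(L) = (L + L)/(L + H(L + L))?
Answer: 14821226450/43 ≈ 3.4468e+8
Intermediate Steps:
H(w) = 7/2 (H(w) = 4 - w/(2*w) = 4 - ½*1 = 4 - ½ = 7/2)
x(L) = 2*L/(7/2 + L) (x(L) = (L + L)/(L + 7/2) = (2*L)/(7/2 + L) = 2*L/(7/2 + L))
(19535 - 39085)*(x(-25) - 17633) = (19535 - 39085)*(4*(-25)/(7 + 2*(-25)) - 17633) = -19550*(4*(-25)/(7 - 50) - 17633) = -19550*(4*(-25)/(-43) - 17633) = -19550*(4*(-25)*(-1/43) - 17633) = -19550*(100/43 - 17633) = -19550*(-758119/43) = 14821226450/43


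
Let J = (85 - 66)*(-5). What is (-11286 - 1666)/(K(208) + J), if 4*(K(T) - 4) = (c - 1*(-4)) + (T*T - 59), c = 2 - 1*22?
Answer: -51808/42825 ≈ -1.2098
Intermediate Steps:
c = -20 (c = 2 - 22 = -20)
K(T) = -59/4 + T²/4 (K(T) = 4 + ((-20 - 1*(-4)) + (T*T - 59))/4 = 4 + ((-20 + 4) + (T² - 59))/4 = 4 + (-16 + (-59 + T²))/4 = 4 + (-75 + T²)/4 = 4 + (-75/4 + T²/4) = -59/4 + T²/4)
J = -95 (J = 19*(-5) = -95)
(-11286 - 1666)/(K(208) + J) = (-11286 - 1666)/((-59/4 + (¼)*208²) - 95) = -12952/((-59/4 + (¼)*43264) - 95) = -12952/((-59/4 + 10816) - 95) = -12952/(43205/4 - 95) = -12952/42825/4 = -12952*4/42825 = -51808/42825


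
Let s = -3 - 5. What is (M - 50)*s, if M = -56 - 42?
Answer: 1184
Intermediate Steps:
M = -98
s = -8
(M - 50)*s = (-98 - 50)*(-8) = -148*(-8) = 1184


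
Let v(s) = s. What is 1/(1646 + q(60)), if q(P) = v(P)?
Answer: 1/1706 ≈ 0.00058617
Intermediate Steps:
q(P) = P
1/(1646 + q(60)) = 1/(1646 + 60) = 1/1706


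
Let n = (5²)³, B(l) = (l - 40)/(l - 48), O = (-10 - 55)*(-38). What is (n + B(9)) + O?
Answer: 705736/39 ≈ 18096.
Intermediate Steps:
O = 2470 (O = -65*(-38) = 2470)
B(l) = (-40 + l)/(-48 + l)
n = 15625 (n = 25³ = 15625)
(n + B(9)) + O = (15625 + (-40 + 9)/(-48 + 9)) + 2470 = (15625 - 31/(-39)) + 2470 = (15625 - 1/39*(-31)) + 2470 = (15625 + 31/39) + 2470 = 609406/39 + 2470 = 705736/39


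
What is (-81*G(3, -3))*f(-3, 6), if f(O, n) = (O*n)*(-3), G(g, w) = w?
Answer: 13122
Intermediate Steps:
f(O, n) = -3*O*n
(-81*G(3, -3))*f(-3, 6) = (-81*(-3))*(-3*(-3)*6) = 243*54 = 13122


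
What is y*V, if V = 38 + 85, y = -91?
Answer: -11193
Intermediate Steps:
V = 123
y*V = -91*123 = -11193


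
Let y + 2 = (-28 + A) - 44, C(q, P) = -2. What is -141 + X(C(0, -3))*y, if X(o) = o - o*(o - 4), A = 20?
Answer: 615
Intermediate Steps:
X(o) = o - o*(-4 + o)
y = -54 (y = -2 + ((-28 + 20) - 44) = -2 + (-8 - 44) = -2 - 52 = -54)
-141 + X(C(0, -3))*y = -141 - 2*(5 - 1*(-2))*(-54) = -141 - 2*(5 + 2)*(-54) = -141 - 2*7*(-54) = -141 - 14*(-54) = -141 + 756 = 615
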